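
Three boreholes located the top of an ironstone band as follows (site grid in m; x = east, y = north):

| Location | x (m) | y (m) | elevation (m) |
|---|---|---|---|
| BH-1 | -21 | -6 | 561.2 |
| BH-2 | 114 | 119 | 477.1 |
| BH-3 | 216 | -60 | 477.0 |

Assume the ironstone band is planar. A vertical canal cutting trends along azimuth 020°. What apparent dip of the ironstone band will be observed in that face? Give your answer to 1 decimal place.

19.7°

Two edge vectors: BH-1→BH-2 = (135, 125, -84.1), BH-1→BH-3 = (237, -54, -84.2).
Normal n = (BH-1→BH-2) × (BH-1→BH-3) = (-15066.4, -8564.7, -36915).
So ∂z/∂x = −n_x/n_z = −0.40814 and ∂z/∂y = −n_y/n_z = −0.23201.
Unit vector along 020° is (sin 20°, cos 20°) = (0.3420, 0.9397).
Slope in that direction = a·(0.3420) + b·(0.9397) = −0.35761.
Apparent dip = arctan|0.35761| = 19.7° (true dip is 25.1°, so apparent ≤ true as expected).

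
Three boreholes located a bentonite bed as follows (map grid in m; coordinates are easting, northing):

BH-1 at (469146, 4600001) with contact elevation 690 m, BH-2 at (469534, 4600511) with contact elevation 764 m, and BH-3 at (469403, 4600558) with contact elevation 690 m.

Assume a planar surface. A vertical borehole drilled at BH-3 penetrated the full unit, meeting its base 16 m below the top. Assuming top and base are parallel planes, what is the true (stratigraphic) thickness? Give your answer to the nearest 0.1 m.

14.1 m

Two edge vectors: BH-1→BH-2 = (388, 510, 74), BH-1→BH-3 = (257, 557, 0).
Normal n = (BH-1→BH-2) × (BH-1→BH-3) = (-41218, 19018, 85046).
So ∂z/∂easting = −n_x/n_z = 0.48466 and ∂z/∂northing = −n_y/n_z = −0.22362.
|∇z| = √(a²+b²) = 0.53376, so dip δ = arctan(0.53376) = 28.09°.
True thickness = vertical thickness × cos δ = 16 × cos 28.09° = 14.1 m.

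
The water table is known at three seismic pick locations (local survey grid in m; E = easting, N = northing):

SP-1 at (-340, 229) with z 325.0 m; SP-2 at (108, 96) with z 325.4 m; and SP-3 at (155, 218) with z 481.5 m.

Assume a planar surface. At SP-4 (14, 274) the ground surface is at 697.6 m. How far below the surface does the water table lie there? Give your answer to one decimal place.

200.0 m

Let the plane be z = a·E + b·N + c.
SP-2−SP-1: 448a − 133b = 0.4;  SP-3−SP-1: 495a − 11b = 156.5.
Solving gives a = 0.34167, b = 1.14788.
Then c = 325 − a·-340 − b·229 = 178.30.
At (14, 274): z_contact = 4.78 + 314.52 + 178.30 = 497.61 m.
Depth below ground = 697.6 − 497.61 = 200.0 m.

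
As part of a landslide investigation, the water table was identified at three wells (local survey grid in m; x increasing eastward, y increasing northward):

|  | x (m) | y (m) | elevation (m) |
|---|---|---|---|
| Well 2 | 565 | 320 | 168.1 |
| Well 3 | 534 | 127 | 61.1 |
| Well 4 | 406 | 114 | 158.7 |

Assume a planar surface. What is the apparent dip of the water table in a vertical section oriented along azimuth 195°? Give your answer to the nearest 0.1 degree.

24.2°

Two edge vectors: Well 2→Well 3 = (-31, -193, -107), Well 2→Well 4 = (-159, -206, -9.4).
Normal n = (Well 2→Well 3) × (Well 2→Well 4) = (-20227.8, 16721.6, -24301).
So ∂z/∂x = −n_x/n_z = −0.83239 and ∂z/∂y = −n_y/n_z = 0.68810.
Unit vector along 195° is (sin 195°, cos 195°) = (-0.2588, -0.9659).
Slope in that direction = a·(-0.2588) + b·(-0.9659) = −0.44922.
Apparent dip = arctan|0.44922| = 24.2° (true dip is 47.2°, so apparent ≤ true as expected).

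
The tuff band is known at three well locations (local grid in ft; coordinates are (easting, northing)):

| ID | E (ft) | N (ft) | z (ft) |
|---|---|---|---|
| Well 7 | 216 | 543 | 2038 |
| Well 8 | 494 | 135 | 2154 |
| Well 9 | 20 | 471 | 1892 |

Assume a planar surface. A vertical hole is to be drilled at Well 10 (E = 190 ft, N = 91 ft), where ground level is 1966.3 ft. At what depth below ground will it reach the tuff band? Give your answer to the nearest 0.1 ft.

26.7 ft

Let the plane be z = a·E + b·N + c.
Well 8−Well 7: 278a − 408b = 116;  Well 9−Well 7: −196a − 72b = −146.
Solving gives a = 0.67931, b = 0.17855.
Then c = 2038 − a·216 − b·543 = 1794.32.
At (190, 91): z_contact = 129.07 + 16.25 + 1794.32 = 1939.63 ft.
Depth below ground = 1966.3 − 1939.63 = 26.7 ft.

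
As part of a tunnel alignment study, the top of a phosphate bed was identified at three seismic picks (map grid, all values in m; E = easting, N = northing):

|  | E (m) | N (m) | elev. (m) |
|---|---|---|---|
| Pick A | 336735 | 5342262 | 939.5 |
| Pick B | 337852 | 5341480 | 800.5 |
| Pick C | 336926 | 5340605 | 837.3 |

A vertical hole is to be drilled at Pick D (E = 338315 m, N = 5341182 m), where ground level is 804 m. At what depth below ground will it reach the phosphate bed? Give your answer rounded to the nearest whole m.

60 m

Let the plane be z = a·E + b·N + c.
Pick B−Pick A: 1117a − 782b = −139;  Pick C−Pick A: 191a − 1657b = −102.2.
Solving gives a = −0.08839376, b = 0.05148871.
Then c = 939.5 − a·336735 − b·5342262 = −244361.40.
At (338315, 5341182): z_contact = −29904.9 + 275010.6 − 244361.40 = 744.2 m.
Depth below ground = 804 − 744.2 = 60 m.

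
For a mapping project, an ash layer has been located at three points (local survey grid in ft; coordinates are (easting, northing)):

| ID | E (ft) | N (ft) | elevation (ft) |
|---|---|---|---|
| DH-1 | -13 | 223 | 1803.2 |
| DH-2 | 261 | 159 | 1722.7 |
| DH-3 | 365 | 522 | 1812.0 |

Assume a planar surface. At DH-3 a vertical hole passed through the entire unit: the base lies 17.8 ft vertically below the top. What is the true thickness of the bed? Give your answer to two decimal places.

Let the plane be z = a·E + b·N + c.
DH-2−DH-1: 274a − 64b = −80.5;  DH-3−DH-1: 378a + 299b = 8.8.
Solving gives a = −0.22151, b = 0.30947.
|∇z| = √(a²+b²) = 0.38058, so dip δ = arctan(0.38058) = 20.84°.
True thickness = vertical thickness × cos δ = 17.8 × cos 20.84° = 16.64 ft.

16.64 ft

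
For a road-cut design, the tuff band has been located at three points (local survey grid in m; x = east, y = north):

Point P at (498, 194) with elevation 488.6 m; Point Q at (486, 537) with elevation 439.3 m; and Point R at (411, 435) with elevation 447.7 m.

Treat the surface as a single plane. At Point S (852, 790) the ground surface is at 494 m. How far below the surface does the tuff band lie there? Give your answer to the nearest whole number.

Two edge vectors: Point P→Point Q = (-12, 343, -49.3), Point P→Point R = (-87, 241, -40.9).
Normal n = (Point P→Point Q) × (Point P→Point R) = (-2147.4, 3798.3, 26949).
So ∂z/∂x = −n_x/n_z = 0.07968 and ∂z/∂y = −n_y/n_z = −0.14094.
Intercept c from Point P: 488.6 − 39.68 + 27.34 = 476.26.
At (852, 790): z_contact = 67.9 − 111.3 + 476.26 = 432.8 m.
Depth below ground = 494 − 432.8 = 61 m.

61 m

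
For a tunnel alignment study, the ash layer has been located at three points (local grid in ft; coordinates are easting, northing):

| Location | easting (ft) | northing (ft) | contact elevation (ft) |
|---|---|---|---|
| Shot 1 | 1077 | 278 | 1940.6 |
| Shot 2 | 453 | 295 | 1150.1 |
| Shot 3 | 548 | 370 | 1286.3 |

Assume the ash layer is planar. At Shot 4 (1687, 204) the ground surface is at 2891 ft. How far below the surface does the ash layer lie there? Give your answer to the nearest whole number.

189 ft

Let the plane be z = a·easting + b·northing + c.
Shot 2−Shot 1: −624a + 17b = −790.5;  Shot 3−Shot 1: −529a + 92b = −654.3.
Solving gives a = 1.27239, b = 0.20430.
Then c = 1940.6 − a·1077 − b·278 = 513.44.
At (1687, 204): z_contact = 2146.5 + 41.7 + 513.44 = 2701.6 ft.
Depth below ground = 2891 − 2701.6 = 189 ft.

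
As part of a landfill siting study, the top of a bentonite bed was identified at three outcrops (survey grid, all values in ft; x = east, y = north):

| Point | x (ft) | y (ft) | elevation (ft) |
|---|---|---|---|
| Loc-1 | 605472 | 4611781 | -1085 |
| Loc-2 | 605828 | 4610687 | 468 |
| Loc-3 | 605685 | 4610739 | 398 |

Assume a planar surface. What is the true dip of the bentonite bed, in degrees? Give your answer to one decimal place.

Two edge vectors: Loc-1→Loc-2 = (356, -1094, 1553), Loc-1→Loc-3 = (213, -1042, 1483).
Normal n = (Loc-1→Loc-2) × (Loc-1→Loc-3) = (-4176, -197159, -137930).
So ∂z/∂x = −n_x/n_z = −0.03028 and ∂z/∂y = −n_y/n_z = −1.42941.
Gradient magnitude |∇z| = √(a² + b²) = √(0.00092 + 2.04322) = 1.42973.
True dip = arctan(1.42973) = 55.0°, dipping toward N (azimuth ≈ 001°).

55.0°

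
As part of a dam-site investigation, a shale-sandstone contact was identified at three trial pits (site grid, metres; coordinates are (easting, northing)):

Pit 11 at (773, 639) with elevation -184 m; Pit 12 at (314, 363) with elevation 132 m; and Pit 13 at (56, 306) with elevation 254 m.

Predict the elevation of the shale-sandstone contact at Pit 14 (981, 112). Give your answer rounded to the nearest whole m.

Let the plane be z = a·E + b·N + c.
Pit 12−Pit 11: −459a − 276b = 316;  Pit 13−Pit 11: −717a − 333b = 438.
Solving gives a = −0.34765, b = −0.56677.
Then c = -184 − a·773 − b·639 = 446.90.
At (981, 112): z = −341.0 − 63.5 + 446.90 = 42.4 m.

42 m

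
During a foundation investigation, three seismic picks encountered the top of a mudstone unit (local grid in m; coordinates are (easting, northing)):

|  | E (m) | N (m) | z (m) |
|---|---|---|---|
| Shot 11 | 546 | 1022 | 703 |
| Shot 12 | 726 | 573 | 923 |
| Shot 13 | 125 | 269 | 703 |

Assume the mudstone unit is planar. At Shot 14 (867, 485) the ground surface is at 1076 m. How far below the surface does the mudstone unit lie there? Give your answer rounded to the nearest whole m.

56 m

Let the plane be z = a·E + b·N + c.
Shot 12−Shot 11: 180a − 449b = 220;  Shot 13−Shot 11: −421a − 753b = 0.
Solving gives a = 0.51040, b = −0.28536.
Then c = 703 − a·546 − b·1022 = 715.96.
At (867, 485): z_contact = 442.5 − 138.4 + 715.96 = 1020.1 m.
Depth below ground = 1076 − 1020.1 = 56 m.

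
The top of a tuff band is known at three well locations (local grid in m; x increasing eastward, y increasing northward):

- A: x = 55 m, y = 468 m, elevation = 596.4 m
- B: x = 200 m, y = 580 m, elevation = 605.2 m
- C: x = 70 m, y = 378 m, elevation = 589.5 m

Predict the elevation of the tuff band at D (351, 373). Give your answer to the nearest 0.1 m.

589.5 m

Let the plane be z = a·x + b·y + c.
B−A: 145a + 112b = 8.8;  C−A: 15a − 90b = −6.9.
Solving gives a = 0.00130, b = 0.07688.
Then c = 596.4 − a·55 − b·468 = 560.35.
At (351, 373): z = 0.5 + 28.7 + 560.35 = 589.5 m.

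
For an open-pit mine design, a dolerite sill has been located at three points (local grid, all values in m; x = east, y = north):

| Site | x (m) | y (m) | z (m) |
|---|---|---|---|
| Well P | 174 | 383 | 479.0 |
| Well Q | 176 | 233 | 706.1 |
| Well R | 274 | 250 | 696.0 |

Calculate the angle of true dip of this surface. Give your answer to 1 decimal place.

56.7°

Let the plane be z = a·x + b·y + c.
Well Q−Well P: 2a − 150b = 227.1;  Well R−Well P: 100a − 133b = 217.
Solving gives a = 0.15920, b = −1.51188.
Gradient magnitude |∇z| = √(a² + b²) = √(0.02535 + 2.28577) = 1.52024.
True dip = arctan(1.52024) = 56.7°, dipping toward N (azimuth ≈ 354°).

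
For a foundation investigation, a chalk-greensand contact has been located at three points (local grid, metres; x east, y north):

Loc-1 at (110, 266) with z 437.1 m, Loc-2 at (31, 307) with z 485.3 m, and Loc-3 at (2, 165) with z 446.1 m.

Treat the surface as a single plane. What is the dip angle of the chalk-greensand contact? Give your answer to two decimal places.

29.09°

Let the plane be z = a·x + b·y + c.
Loc-2−Loc-1: −79a + 41b = 48.2;  Loc-3−Loc-1: −108a − 101b = 9.
Solving gives a = −0.42212, b = 0.36226.
Gradient magnitude |∇z| = √(a² + b²) = √(0.17818 + 0.13123) = 0.55625.
True dip = arctan(0.55625) = 29.09°, dipping toward SE (azimuth ≈ 131°).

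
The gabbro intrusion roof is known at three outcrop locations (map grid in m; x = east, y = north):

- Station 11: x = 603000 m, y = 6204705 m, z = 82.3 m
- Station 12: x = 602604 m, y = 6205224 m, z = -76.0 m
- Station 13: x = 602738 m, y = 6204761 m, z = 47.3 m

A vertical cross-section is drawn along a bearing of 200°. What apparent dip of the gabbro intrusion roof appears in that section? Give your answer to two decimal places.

11.31°

Let the plane be z = a·x + b·y + c.
Station 12−Station 11: −396a + 519b = −158.3;  Station 13−Station 11: −262a + 56b = −35.
Solving gives a = 0.08172, b = −0.24265.
Unit vector along 200° is (sin 200°, cos 200°) = (-0.3420, -0.9397).
Slope in that direction = a·(-0.3420) + b·(-0.9397) = 0.20007.
Apparent dip = arctan|0.20007| = 11.31° (true dip is 14.4°, so apparent ≤ true as expected).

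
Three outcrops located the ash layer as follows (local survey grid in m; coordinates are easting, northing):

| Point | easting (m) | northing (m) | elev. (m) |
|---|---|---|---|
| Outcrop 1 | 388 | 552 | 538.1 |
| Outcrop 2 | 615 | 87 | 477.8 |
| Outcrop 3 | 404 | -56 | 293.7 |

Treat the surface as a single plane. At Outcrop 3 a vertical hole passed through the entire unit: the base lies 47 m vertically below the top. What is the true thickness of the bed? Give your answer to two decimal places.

38.10 m

Let the plane be z = a·easting + b·northing + c.
Outcrop 2−Outcrop 1: 227a − 465b = −60.3;  Outcrop 3−Outcrop 1: 16a − 608b = −244.4.
Solving gives a = 0.58957, b = 0.41749.
|∇z| = √(a²+b²) = 0.72242, so dip δ = arctan(0.72242) = 35.85°.
True thickness = vertical thickness × cos δ = 47 × cos 35.85° = 38.10 m.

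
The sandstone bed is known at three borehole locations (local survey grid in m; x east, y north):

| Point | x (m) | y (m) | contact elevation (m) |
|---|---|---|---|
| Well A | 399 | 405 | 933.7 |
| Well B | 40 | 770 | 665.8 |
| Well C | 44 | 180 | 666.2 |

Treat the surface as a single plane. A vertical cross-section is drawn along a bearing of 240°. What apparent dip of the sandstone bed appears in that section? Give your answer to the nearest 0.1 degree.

33.1°

Two edge vectors: Well A→Well B = (-359, 365, -267.9), Well A→Well C = (-355, -225, -267.5).
Normal n = (Well A→Well B) × (Well A→Well C) = (-157915, -928, 210350).
So ∂z/∂x = −n_x/n_z = 0.75072 and ∂z/∂y = −n_y/n_z = 0.00441.
Unit vector along 240° is (sin 240°, cos 240°) = (-0.8660, -0.5000).
Slope in that direction = a·(-0.8660) + b·(-0.5000) = −0.65235.
Apparent dip = arctan|0.65235| = 33.1° (true dip is 36.9°, so apparent ≤ true as expected).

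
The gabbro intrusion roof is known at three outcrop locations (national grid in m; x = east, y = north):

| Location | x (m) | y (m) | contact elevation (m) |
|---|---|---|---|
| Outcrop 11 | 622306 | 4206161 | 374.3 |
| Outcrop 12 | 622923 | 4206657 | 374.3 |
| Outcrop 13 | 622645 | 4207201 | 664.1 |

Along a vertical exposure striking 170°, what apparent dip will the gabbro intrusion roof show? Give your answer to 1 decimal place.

Let the plane be z = a·x + b·y + c.
Outcrop 12−Outcrop 11: 617a + 496b = 0;  Outcrop 13−Outcrop 11: 339a + 1040b = 289.8.
Solving gives a = −0.30355, b = 0.37760.
Unit vector along 170° is (sin 170°, cos 170°) = (0.1736, -0.9848).
Slope in that direction = a·(0.1736) + b·(-0.9848) = −0.42457.
Apparent dip = arctan|0.42457| = 23.0° (true dip is 25.8°, so apparent ≤ true as expected).

23.0°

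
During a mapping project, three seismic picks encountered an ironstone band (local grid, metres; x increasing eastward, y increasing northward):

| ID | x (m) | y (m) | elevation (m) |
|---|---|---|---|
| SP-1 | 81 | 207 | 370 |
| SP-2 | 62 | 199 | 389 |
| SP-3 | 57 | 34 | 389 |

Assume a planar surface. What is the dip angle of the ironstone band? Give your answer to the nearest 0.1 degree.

Let the plane be z = a·x + b·y + c.
SP-2−SP-1: −19a − 8b = 19;  SP-3−SP-1: −24a − 173b = 19.
Solving gives a = −1.01292, b = 0.03069.
Gradient magnitude |∇z| = √(a² + b²) = √(1.02602 + 0.00094) = 1.01339.
True dip = arctan(1.01339) = 45.4°, dipping toward E (azimuth ≈ 092°).

45.4°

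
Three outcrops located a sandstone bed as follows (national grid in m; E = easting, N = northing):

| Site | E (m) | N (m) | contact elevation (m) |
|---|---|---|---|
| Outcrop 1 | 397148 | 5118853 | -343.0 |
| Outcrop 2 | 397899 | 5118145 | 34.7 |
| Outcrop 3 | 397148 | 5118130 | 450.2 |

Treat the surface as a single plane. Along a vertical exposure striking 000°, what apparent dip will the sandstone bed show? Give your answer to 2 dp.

47.65°

Let the plane be z = a·E + b·N + c.
Outcrop 2−Outcrop 1: 751a − 708b = 377.7;  Outcrop 3−Outcrop 1: 0a − 723b = 793.2.
Solving gives a = −0.53135, b = −1.09710.
Unit vector along 000° is (sin 0°, cos 0°) = (0.0000, 1.0000).
Slope in that direction = a·(0.0000) + b·(1.0000) = −1.09710.
Apparent dip = arctan|1.09710| = 47.65° (true dip is 50.6°, so apparent ≤ true as expected).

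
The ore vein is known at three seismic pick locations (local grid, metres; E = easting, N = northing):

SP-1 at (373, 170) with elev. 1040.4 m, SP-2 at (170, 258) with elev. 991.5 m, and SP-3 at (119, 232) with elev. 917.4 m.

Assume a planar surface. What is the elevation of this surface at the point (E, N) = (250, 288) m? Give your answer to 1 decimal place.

1093.9 m

Two edge vectors: SP-1→SP-2 = (-203, 88, -48.9), SP-1→SP-3 = (-254, 62, -123).
Normal n = (SP-1→SP-2) × (SP-1→SP-3) = (-7792.2, -12548.4, 9766).
So ∂z/∂E = −n_x/n_z = 0.79789 and ∂z/∂N = −n_y/n_z = 1.28491.
Intercept c from SP-1: 1040.4 − 297.61 − 218.43 = 524.35.
At (250, 288): z = 199.5 + 370.1 + 524.35 = 1093.9 m.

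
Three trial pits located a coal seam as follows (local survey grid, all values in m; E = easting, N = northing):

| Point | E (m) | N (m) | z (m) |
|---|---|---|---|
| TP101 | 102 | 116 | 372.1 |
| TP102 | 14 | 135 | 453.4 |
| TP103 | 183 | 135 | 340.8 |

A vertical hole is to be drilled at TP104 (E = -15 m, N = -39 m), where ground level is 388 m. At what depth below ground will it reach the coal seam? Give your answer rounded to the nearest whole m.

123 m

Let the plane be z = a·E + b·N + c.
TP102−TP101: −88a + 19b = 81.3;  TP103−TP101: 81a + 19b = −31.3.
Solving gives a = −0.66627, b = 1.19306.
Then c = 372.1 − a·102 − b·116 = 301.67.
At (-15, -39): z_contact = 10.0 − 46.5 + 301.67 = 265.1 m.
Depth below ground = 388 − 265.1 = 123 m.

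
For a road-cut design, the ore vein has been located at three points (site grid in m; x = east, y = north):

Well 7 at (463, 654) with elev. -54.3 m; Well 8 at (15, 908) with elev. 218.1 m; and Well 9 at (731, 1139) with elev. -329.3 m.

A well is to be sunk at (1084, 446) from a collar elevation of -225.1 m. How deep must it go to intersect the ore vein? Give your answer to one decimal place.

Two edge vectors: Well 7→Well 8 = (-448, 254, 272.4), Well 7→Well 9 = (268, 485, -275).
Normal n = (Well 7→Well 8) × (Well 7→Well 9) = (-201964, -50196.8, -285352).
So ∂z/∂x = −n_x/n_z = −0.707771 and ∂z/∂y = −n_y/n_z = −0.175912.
Intercept c from Well 7: -54.3 + 327.70 + 115.05 = 388.44.
At (1084, 446): z_contact = −767.22 − 78.46 + 388.44 = -457.24 m.
Depth below ground = -225.1 − (-457.24) = 232.1 m.

232.1 m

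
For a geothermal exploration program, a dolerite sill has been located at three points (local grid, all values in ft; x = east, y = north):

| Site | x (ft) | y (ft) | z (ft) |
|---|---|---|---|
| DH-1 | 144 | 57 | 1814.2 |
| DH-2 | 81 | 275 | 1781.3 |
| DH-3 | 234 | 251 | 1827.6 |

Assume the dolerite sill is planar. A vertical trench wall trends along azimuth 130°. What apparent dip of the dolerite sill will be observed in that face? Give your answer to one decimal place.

14.9°

Two edge vectors: DH-1→DH-2 = (-63, 218, -32.9), DH-1→DH-3 = (90, 194, 13.4).
Normal n = (DH-1→DH-2) × (DH-1→DH-3) = (9303.8, -2116.8, -31842).
So ∂z/∂x = −n_x/n_z = 0.29219 and ∂z/∂y = −n_y/n_z = −0.06648.
Unit vector along 130° is (sin 130°, cos 130°) = (0.7660, -0.6428).
Slope in that direction = a·(0.7660) + b·(-0.6428) = 0.26656.
Apparent dip = arctan|0.26656| = 14.9° (true dip is 16.7°, so apparent ≤ true as expected).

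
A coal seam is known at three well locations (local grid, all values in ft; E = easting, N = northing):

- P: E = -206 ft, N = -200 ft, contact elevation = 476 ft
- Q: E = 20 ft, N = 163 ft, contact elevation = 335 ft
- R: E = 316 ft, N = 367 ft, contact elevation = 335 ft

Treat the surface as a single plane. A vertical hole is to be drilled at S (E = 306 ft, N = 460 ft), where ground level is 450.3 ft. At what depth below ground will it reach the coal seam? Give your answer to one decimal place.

183.3 ft

Two edge vectors: P→Q = (226, 363, -141), P→R = (522, 567, -141).
Normal n = (P→Q) × (P→R) = (28764, -41736, -61344).
So ∂z/∂E = −n_x/n_z = 0.46890 and ∂z/∂N = −n_y/n_z = −0.68036.
Intercept c from P: 476 + 96.59 − 136.07 = 436.52.
At (306, 460): z_contact = 143.48 − 312.97 + 436.52 = 267.04 ft.
Depth below ground = 450.3 − 267.04 = 183.3 ft.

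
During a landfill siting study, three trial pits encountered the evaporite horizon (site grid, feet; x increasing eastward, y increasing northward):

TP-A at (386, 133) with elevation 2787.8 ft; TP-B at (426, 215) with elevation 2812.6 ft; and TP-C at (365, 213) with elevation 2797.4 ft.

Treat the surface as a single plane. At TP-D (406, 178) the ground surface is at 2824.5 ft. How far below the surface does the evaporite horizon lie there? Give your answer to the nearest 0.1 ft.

23.6 ft

Let the plane be z = a·x + b·y + c.
TP-B−TP-A: 40a + 82b = 24.8;  TP-C−TP-A: −21a + 80b = 9.6.
Solving gives a = 0.24315, b = 0.18383.
Then c = 2787.8 − a·386 − b·133 = 2669.49.
At (406, 178): z_contact = 98.72 + 32.72 + 2669.49 = 2800.94 ft.
Depth below ground = 2824.5 − 2800.94 = 23.6 ft.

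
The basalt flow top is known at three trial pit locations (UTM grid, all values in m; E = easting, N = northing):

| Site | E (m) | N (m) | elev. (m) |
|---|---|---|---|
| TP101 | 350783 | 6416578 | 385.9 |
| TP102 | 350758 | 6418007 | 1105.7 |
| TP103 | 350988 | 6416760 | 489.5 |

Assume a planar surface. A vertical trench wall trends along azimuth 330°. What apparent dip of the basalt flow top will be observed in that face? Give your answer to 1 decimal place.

Let the plane be z = a·E + b·N + c.
TP102−TP101: −25a + 1429b = 719.8;  TP103−TP101: 205a + 182b = 103.6.
Solving gives a = 0.05728, b = 0.50471.
Unit vector along 330° is (sin 330°, cos 330°) = (-0.5000, 0.8660).
Slope in that direction = a·(-0.5000) + b·(0.8660) = 0.40845.
Apparent dip = arctan|0.40845| = 22.2° (true dip is 26.9°, so apparent ≤ true as expected).

22.2°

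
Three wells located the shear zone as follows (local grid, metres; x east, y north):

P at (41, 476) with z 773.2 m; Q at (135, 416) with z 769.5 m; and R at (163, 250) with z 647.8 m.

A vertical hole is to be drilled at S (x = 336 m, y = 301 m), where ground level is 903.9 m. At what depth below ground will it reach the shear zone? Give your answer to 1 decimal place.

Two edge vectors: P→Q = (94, -60, -3.7), P→R = (122, -226, -125.4).
Normal n = (P→Q) × (P→R) = (6687.8, 11336.2, -13924).
So ∂z/∂x = −n_x/n_z = 0.48031 and ∂z/∂y = −n_y/n_z = 0.81415.
Intercept c from P: 773.2 − 19.69 − 387.53 = 365.97.
At (336, 301): z_contact = 161.38 + 245.06 + 365.97 = 772.41 m.
Depth below ground = 903.9 − 772.41 = 131.5 m.

131.5 m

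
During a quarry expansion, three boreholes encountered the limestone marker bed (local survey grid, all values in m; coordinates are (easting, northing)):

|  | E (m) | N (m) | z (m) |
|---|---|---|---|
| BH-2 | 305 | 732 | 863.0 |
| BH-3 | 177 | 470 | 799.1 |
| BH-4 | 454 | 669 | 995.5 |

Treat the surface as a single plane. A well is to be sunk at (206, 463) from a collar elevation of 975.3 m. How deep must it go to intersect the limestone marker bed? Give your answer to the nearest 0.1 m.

151.2 m

Let the plane be z = a·E + b·N + c.
BH-3−BH-2: −128a − 262b = −63.9;  BH-4−BH-2: 149a − 63b = 132.5.
Solving gives a = 0.82249, b = −0.15793.
Then c = 863 − a·305 − b·732 = 727.75.
At (206, 463): z_contact = 169.43 − 73.12 + 727.75 = 824.06 m.
Depth below ground = 975.3 − 824.06 = 151.2 m.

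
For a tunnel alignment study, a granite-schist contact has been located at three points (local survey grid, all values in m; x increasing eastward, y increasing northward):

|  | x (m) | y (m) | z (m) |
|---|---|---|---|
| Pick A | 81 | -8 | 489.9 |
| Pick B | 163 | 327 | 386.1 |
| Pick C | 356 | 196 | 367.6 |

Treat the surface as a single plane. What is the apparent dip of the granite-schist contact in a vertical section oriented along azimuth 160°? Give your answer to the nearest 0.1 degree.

8.0°

Two edge vectors: Pick A→Pick B = (82, 335, -103.8), Pick A→Pick C = (275, 204, -122.3).
Normal n = (Pick A→Pick B) × (Pick A→Pick C) = (-19795.3, -18516.4, -75397).
So ∂z/∂x = −n_x/n_z = −0.26255 and ∂z/∂y = −n_y/n_z = −0.24559.
Unit vector along 160° is (sin 160°, cos 160°) = (0.3420, -0.9397).
Slope in that direction = a·(0.3420) + b·(-0.9397) = 0.14098.
Apparent dip = arctan|0.14098| = 8.0° (true dip is 19.8°, so apparent ≤ true as expected).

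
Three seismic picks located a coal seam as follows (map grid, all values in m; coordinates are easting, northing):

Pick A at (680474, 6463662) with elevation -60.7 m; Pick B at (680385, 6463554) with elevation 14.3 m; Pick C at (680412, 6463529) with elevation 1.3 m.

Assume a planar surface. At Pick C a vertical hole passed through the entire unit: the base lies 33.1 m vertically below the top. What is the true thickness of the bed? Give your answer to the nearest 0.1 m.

Let the plane be z = a·easting + b·northing + c.
Pick B−Pick A: −89a − 108b = 75;  Pick C−Pick A: −62a − 133b = 62.
Solving gives a = −0.63781, b = −0.16884.
|∇z| = √(a²+b²) = 0.65978, so dip δ = arctan(0.65978) = 33.42°.
True thickness = vertical thickness × cos δ = 33.1 × cos 33.42° = 27.6 m.

27.6 m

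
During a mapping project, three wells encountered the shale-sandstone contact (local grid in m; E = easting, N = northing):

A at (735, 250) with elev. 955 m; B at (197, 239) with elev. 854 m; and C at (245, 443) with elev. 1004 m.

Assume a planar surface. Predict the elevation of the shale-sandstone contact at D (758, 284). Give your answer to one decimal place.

Two edge vectors: A→B = (-538, -11, -101), A→C = (-490, 193, 49).
Normal n = (A→B) × (A→C) = (18954, 75852, -109224).
So ∂z/∂E = −n_x/n_z = 0.17353 and ∂z/∂N = −n_y/n_z = 0.69446.
Intercept c from A: 955 − 127.55 − 173.62 = 653.84.
At (758, 284): z = 131.5 + 197.2 + 653.84 = 982.6 m.

982.6 m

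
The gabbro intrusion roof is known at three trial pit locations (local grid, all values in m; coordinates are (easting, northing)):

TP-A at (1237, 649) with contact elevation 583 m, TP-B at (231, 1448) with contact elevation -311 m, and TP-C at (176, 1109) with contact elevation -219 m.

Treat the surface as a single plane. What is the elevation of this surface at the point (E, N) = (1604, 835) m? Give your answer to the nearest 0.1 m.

Two edge vectors: TP-A→TP-B = (-1006, 799, -894), TP-A→TP-C = (-1061, 460, -802).
Normal n = (TP-A→TP-B) × (TP-A→TP-C) = (-229558, 141722, 384979).
So ∂z/∂E = −n_x/n_z = 0.596287 and ∂z/∂N = −n_y/n_z = −0.368129.
Intercept c from TP-A: 583 − 737.61 + 238.92 = 84.31.
At (1604, 835): z = 956.4 − 307.4 + 84.31 = 733.4 m.

733.4 m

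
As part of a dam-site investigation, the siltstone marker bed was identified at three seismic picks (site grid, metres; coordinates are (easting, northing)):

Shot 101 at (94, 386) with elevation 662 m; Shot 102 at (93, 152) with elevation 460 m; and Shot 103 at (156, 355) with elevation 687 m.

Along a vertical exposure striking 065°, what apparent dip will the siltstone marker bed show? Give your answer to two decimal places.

48.20°

Let the plane be z = a·E + b·N + c.
Shot 102−Shot 101: −1a − 234b = −202;  Shot 103−Shot 101: 62a − 31b = 25.
Solving gives a = 0.83307, b = 0.85969.
Unit vector along 065° is (sin 65°, cos 65°) = (0.9063, 0.4226).
Slope in that direction = a·(0.9063) + b·(0.4226) = 1.11834.
Apparent dip = arctan|1.11834| = 48.20° (true dip is 50.1°, so apparent ≤ true as expected).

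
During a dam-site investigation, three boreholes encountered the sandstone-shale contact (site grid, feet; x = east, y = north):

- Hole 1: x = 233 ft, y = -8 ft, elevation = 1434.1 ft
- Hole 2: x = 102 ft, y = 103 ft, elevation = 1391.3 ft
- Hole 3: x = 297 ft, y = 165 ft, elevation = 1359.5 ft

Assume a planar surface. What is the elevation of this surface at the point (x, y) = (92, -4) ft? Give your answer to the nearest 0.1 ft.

Let the plane be z = a·x + b·y + c.
Hole 2−Hole 1: −131a + 111b = −42.8;  Hole 3−Hole 1: 64a + 173b = −74.6.
Solving gives a = −0.02944, b = −0.42032.
Then c = 1434.1 − a·233 − b·-8 = 1437.60.
At (92, -4): z = −2.7 + 1.7 + 1437.60 = 1436.6 ft.

1436.6 ft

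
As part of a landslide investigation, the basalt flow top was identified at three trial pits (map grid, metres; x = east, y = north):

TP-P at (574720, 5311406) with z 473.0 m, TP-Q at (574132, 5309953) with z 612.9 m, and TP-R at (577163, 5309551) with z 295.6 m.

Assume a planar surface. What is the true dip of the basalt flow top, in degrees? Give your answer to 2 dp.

6.99°

Two edge vectors: TP-P→TP-Q = (-588, -1453, 139.9), TP-P→TP-R = (2443, -1855, -177.4).
Normal n = (TP-P→TP-Q) × (TP-P→TP-R) = (517276.7, 237464.5, 4640419).
So ∂z/∂x = −n_x/n_z = −0.11147 and ∂z/∂y = −n_y/n_z = −0.05117.
Gradient magnitude |∇z| = √(a² + b²) = √(0.01243 + 0.00262) = 0.12266.
True dip = arctan(0.12266) = 6.99°, dipping toward ENE (azimuth ≈ 065°).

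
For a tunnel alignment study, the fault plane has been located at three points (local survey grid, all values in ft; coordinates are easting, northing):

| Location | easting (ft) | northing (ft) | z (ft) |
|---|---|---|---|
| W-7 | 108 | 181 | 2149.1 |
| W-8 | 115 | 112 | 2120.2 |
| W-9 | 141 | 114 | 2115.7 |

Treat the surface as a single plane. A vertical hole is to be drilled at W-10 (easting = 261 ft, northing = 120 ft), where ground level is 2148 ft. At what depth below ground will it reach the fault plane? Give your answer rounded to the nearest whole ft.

Let the plane be z = a·easting + b·northing + c.
W-8−W-7: 7a − 69b = −28.9;  W-9−W-7: 33a − 67b = −33.4.
Solving gives a = −0.20371, b = 0.39817.
Then c = 2149.1 − a·108 − b·181 = 2099.03.
At (261, 120): z_contact = −53.2 + 47.8 + 2099.03 = 2093.6 ft.
Depth below ground = 2148 − 2093.6 = 54 ft.

54 ft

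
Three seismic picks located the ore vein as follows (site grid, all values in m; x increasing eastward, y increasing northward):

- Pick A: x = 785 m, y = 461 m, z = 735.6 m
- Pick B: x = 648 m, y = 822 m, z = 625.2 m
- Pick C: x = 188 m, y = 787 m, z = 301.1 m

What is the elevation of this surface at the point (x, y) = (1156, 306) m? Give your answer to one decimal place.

1003.8 m

Two edge vectors: Pick A→Pick B = (-137, 361, -110.4), Pick A→Pick C = (-597, 326, -434.5).
Normal n = (Pick A→Pick B) × (Pick A→Pick C) = (-120864.1, 6382.3, 170855).
So ∂z/∂x = −n_x/n_z = 0.707407 and ∂z/∂y = −n_y/n_z = −0.037355.
Intercept c from Pick A: 735.6 − 555.31 + 17.22 = 197.51.
At (1156, 306): z = 817.8 − 11.4 + 197.51 = 1003.8 m.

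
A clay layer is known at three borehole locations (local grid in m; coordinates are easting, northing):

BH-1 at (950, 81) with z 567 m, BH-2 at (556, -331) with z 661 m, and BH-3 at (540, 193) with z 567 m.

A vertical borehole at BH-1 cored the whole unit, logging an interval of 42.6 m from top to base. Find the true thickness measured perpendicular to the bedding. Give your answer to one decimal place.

Two edge vectors: BH-1→BH-2 = (-394, -412, 94), BH-1→BH-3 = (-410, 112, 0).
Normal n = (BH-1→BH-2) × (BH-1→BH-3) = (-10528, -38540, -213048).
So ∂z/∂easting = −n_x/n_z = −0.04942 and ∂z/∂northing = −n_y/n_z = −0.18090.
|∇z| = √(a²+b²) = 0.18753, so dip δ = arctan(0.18753) = 10.62°.
True thickness = vertical thickness × cos δ = 42.6 × cos 10.62° = 41.9 m.

41.9 m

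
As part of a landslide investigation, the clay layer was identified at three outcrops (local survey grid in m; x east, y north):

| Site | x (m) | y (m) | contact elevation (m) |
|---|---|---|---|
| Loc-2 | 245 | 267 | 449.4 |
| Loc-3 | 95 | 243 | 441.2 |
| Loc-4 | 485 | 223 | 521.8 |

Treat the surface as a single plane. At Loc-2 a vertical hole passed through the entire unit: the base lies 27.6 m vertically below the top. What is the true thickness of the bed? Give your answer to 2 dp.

22.19 m

Let the plane be z = a·x + b·y + c.
Loc-3−Loc-2: −150a − 24b = −8.2;  Loc-4−Loc-2: 240a − 44b = 72.4.
Solving gives a = 0.16977, b = −0.71942.
|∇z| = √(a²+b²) = 0.73918, so dip δ = arctan(0.73918) = 36.47°.
True thickness = vertical thickness × cos δ = 27.6 × cos 36.47° = 22.19 m.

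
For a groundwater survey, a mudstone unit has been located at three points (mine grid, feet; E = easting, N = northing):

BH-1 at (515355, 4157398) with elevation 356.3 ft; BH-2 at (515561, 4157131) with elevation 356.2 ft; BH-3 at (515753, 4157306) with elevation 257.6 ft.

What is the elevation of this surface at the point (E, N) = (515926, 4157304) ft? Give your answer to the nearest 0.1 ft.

205.9 ft

Two edge vectors: BH-1→BH-2 = (206, -267, -0.1), BH-1→BH-3 = (398, -92, -98.7).
Normal n = (BH-1→BH-2) × (BH-1→BH-3) = (26343.7, 20292.4, 87314).
So ∂z/∂E = −n_x/n_z = −0.301712211 and ∂z/∂N = −n_y/n_z = −0.232407174.
Intercept c from BH-1: 356.3 + 155488.90 + 966209.12 = 1122054.32.
At (515926, 4157304): z = −155661.2 − 966187.3 + 1122054.32 = 205.9 ft.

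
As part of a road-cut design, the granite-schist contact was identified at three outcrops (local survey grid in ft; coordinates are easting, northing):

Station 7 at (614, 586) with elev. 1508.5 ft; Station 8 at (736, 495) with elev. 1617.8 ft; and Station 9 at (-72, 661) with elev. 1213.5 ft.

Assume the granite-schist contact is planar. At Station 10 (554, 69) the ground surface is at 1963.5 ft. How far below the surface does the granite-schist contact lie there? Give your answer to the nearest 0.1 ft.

97.6 ft

Let the plane be z = a·easting + b·northing + c.
Station 8−Station 7: 122a − 91b = 109.3;  Station 9−Station 7: −686a + 75b = −295.
Solving gives a = 0.35002, b = −0.73185.
Then c = 1508.5 − a·614 − b·586 = 1722.45.
At (554, 69): z_contact = 193.91 − 50.50 + 1722.45 = 1865.86 ft.
Depth below ground = 1963.5 − 1865.86 = 97.6 ft.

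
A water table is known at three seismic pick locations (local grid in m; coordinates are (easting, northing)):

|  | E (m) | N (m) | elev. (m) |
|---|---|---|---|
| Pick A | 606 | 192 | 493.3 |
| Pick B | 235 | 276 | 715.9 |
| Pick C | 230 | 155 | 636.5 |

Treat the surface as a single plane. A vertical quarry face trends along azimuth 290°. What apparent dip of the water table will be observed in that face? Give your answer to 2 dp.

33.07°

Two edge vectors: Pick A→Pick B = (-371, 84, 222.6), Pick A→Pick C = (-376, -37, 143.2).
Normal n = (Pick A→Pick B) × (Pick A→Pick C) = (20265, -30570.4, 45311).
So ∂z/∂E = −n_x/n_z = −0.44724 and ∂z/∂N = −n_y/n_z = 0.67468.
Unit vector along 290° is (sin 290°, cos 290°) = (-0.9397, 0.3420).
Slope in that direction = a·(-0.9397) + b·(0.3420) = 0.65102.
Apparent dip = arctan|0.65102| = 33.07° (true dip is 39.0°, so apparent ≤ true as expected).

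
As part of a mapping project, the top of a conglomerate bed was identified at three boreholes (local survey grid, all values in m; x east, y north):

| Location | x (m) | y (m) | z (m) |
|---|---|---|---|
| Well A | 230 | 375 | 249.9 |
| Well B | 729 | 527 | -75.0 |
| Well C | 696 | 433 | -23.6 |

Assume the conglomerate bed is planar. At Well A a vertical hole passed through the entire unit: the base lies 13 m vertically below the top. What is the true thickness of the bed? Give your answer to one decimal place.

Two edge vectors: Well A→Well B = (499, 152, -324.9), Well A→Well C = (466, 58, -273.5).
Normal n = (Well A→Well B) × (Well A→Well C) = (-22727.8, -14926.9, -41890).
So ∂z/∂x = −n_x/n_z = −0.54256 and ∂z/∂y = −n_y/n_z = −0.35634.
|∇z| = √(a²+b²) = 0.64911, so dip δ = arctan(0.64911) = 32.99°.
True thickness = vertical thickness × cos δ = 13 × cos 32.99° = 10.9 m.

10.9 m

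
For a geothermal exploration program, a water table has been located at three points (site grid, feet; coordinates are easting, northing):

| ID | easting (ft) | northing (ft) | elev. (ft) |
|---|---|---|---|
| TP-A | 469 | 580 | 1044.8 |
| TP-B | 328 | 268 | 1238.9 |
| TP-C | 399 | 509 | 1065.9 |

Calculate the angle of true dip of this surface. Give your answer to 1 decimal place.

47.3°

Let the plane be z = a·easting + b·northing + c.
TP-B−TP-A: −141a − 312b = 194.1;  TP-C−TP-A: −70a − 71b = 21.1.
Solving gives a = 0.60850, b = −0.89711.
Gradient magnitude |∇z| = √(a² + b²) = √(0.37027 + 0.80480) = 1.08401.
True dip = arctan(1.08401) = 47.3°, dipping toward NW (azimuth ≈ 326°).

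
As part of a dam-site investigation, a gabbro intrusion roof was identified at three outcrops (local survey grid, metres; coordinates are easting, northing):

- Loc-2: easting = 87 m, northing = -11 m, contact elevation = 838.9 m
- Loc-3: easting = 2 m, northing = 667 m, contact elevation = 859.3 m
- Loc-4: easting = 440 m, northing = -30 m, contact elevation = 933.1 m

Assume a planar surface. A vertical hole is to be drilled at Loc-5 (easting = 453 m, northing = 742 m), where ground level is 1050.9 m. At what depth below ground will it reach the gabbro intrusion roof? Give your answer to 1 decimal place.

64.9 m

Two edge vectors: Loc-2→Loc-3 = (-85, 678, 20.4), Loc-2→Loc-4 = (353, -19, 94.2).
Normal n = (Loc-2→Loc-3) × (Loc-2→Loc-4) = (64255.2, 15208.2, -237719).
So ∂z/∂easting = −n_x/n_z = 0.27030 and ∂z/∂northing = −n_y/n_z = 0.06398.
Intercept c from Loc-2: 838.9 − 23.52 + 0.70 = 816.09.
At (453, 742): z_contact = 122.45 + 47.47 + 816.09 = 986.00 m.
Depth below ground = 1050.9 − 986.00 = 64.9 m.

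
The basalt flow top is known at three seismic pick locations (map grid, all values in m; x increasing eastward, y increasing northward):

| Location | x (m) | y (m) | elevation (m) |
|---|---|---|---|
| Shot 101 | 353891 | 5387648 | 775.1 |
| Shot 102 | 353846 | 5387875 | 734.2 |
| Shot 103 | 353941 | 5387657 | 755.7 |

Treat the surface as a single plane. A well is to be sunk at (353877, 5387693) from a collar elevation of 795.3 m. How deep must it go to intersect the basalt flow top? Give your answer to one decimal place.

Let the plane be z = a·x + b·y + c.
Shot 102−Shot 101: −45a + 227b = −40.9;  Shot 103−Shot 101: 50a + 9b = −19.4.
Solving gives a = −0.343317737, b = −0.248234794.
Then c = 775.1 − a·353891 − b·5387648 = 1459673.85.
At (353877, 5387693): z_contact = −121492.25 − 1337412.86 + 1459673.85 = 768.74 m.
Depth below ground = 795.3 − 768.74 = 26.6 m.

26.6 m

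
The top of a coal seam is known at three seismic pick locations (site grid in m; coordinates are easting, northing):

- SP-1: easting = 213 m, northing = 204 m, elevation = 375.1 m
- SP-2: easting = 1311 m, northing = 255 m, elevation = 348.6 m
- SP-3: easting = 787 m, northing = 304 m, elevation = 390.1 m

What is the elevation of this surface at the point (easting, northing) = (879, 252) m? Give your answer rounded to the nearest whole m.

Two edge vectors: SP-1→SP-2 = (1098, 51, -26.5), SP-1→SP-3 = (574, 100, 15).
Normal n = (SP-1→SP-2) × (SP-1→SP-3) = (3415, -31681, 80526).
So ∂z/∂easting = −n_x/n_z = −0.04241 and ∂z/∂northing = −n_y/n_z = 0.39343.
Intercept c from SP-1: 375.1 + 9.03 − 80.26 = 303.87.
At (879, 252): z = −37.3 + 99.1 + 303.87 = 365.7 m.

366 m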